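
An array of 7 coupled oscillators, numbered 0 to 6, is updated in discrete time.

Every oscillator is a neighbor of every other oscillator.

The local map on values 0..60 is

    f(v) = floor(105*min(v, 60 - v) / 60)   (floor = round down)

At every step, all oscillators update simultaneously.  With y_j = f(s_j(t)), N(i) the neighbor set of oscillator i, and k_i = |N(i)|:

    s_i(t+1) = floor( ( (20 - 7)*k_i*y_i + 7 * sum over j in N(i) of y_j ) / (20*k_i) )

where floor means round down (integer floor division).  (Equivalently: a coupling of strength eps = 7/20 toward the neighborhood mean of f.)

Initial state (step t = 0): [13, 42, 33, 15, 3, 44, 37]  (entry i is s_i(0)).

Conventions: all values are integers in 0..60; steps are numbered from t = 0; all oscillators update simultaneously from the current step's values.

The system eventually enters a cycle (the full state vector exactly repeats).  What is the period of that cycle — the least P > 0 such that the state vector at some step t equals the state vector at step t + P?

Answer: 14
Key observation: The state at step 12, [49, 49, 45, 48, 49, 49, 49], reappears at step 26 — and no state repeats earlier — so the cycle the system enters has period 14.

Derivation:
t=0: [13, 42, 33, 15, 3, 44, 37]
t=1: [24, 29, 39, 26, 14, 28, 35]
t=2: [41, 46, 38, 43, 31, 45, 42]
t=3: [33, 27, 35, 30, 43, 28, 31]
t=4: [46, 46, 43, 49, 35, 47, 48]
t=5: [24, 24, 27, 21, 36, 23, 23]
t=6: [41, 41, 44, 38, 41, 40, 40]
t=7: [33, 33, 30, 36, 33, 34, 34]
t=8: [46, 46, 49, 43, 46, 45, 45]
t=9: [24, 24, 21, 27, 24, 25, 25]
t=10: [42, 42, 38, 45, 42, 42, 42]
t=11: [31, 31, 35, 28, 31, 31, 31]
t=12: [49, 49, 45, 48, 49, 49, 49]
t=13: [19, 19, 23, 20, 19, 19, 19]
t=14: [33, 33, 37, 34, 33, 33, 33]
t=15: [46, 46, 42, 45, 46, 46, 46]
t=16: [24, 24, 28, 25, 24, 24, 24]
t=17: [42, 42, 46, 43, 42, 42, 42]
t=18: [30, 30, 26, 29, 30, 30, 30]
t=19: [51, 51, 47, 50, 51, 51, 51]
t=20: [15, 15, 19, 16, 15, 15, 15]
t=21: [26, 26, 30, 27, 26, 26, 26]
t=22: [45, 45, 49, 46, 45, 45, 45]
t=23: [25, 25, 21, 24, 25, 25, 25]
t=24: [42, 42, 38, 41, 42, 42, 42]
t=25: [31, 31, 35, 32, 31, 31, 31]
t=26: [49, 49, 45, 48, 49, 49, 49]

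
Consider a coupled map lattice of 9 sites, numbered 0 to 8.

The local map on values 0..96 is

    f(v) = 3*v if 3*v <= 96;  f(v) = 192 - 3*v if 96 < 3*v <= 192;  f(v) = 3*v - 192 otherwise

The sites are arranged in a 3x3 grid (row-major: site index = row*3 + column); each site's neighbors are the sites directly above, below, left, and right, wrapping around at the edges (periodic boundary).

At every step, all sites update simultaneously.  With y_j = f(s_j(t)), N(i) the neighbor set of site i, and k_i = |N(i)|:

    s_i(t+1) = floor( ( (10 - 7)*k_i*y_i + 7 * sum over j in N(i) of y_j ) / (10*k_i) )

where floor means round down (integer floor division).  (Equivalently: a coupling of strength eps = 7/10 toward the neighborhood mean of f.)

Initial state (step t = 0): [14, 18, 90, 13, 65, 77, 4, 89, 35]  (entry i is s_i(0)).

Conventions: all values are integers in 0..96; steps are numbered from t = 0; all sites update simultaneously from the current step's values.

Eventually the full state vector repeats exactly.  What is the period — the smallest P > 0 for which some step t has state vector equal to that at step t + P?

Answer: 2
Key observation: The state at step 42, [25, 25, 23, 25, 25, 23, 25, 25, 23], reappears at step 44 — and no state repeats earlier — so the cycle the system enters has period 2.

Derivation:
t=0: [14, 18, 90, 13, 65, 77, 4, 89, 35]
t=1: [44, 50, 62, 28, 37, 47, 46, 49, 61]
t=2: [50, 46, 30, 68, 63, 46, 50, 46, 30]
t=3: [47, 49, 69, 28, 31, 50, 47, 49, 69]
t=4: [49, 49, 31, 66, 65, 48, 49, 49, 31]
t=5: [46, 46, 68, 26, 26, 48, 46, 46, 68]
t=6: [50, 50, 33, 64, 64, 45, 50, 50, 33]
t=7: [43, 43, 68, 24, 24, 49, 43, 43, 68]
t=8: [55, 55, 35, 64, 64, 42, 55, 55, 35]
t=9: [32, 32, 62, 21, 21, 50, 32, 32, 62]
t=10: [74, 74, 43, 70, 70, 36, 74, 74, 43]
t=11: [33, 33, 55, 33, 33, 53, 33, 33, 55]
t=12: [81, 81, 51, 82, 82, 51, 81, 81, 51]
t=13: [49, 49, 43, 50, 50, 44, 49, 49, 43]
t=14: [47, 47, 56, 46, 46, 54, 47, 47, 56]
t=15: [46, 46, 34, 48, 48, 36, 46, 46, 34]
t=16: [59, 59, 76, 56, 56, 73, 59, 59, 76]
t=17: [20, 20, 27, 21, 21, 29, 20, 20, 27]
t=18: [64, 64, 74, 66, 66, 76, 64, 64, 74]
t=19: [6, 6, 20, 9, 9, 23, 6, 6, 20]
t=20: [26, 26, 46, 31, 31, 51, 26, 26, 46]
t=21: [76, 76, 59, 78, 78, 63, 76, 76, 59]
t=22: [33, 33, 20, 33, 33, 20, 33, 33, 20]
t=23: [87, 87, 71, 87, 87, 71, 87, 87, 71]
t=24: [60, 60, 37, 60, 60, 37, 60, 60, 37]
t=25: [24, 24, 56, 24, 24, 56, 24, 24, 56]
t=26: [63, 63, 40, 63, 63, 40, 63, 63, 40]
t=27: [15, 15, 47, 15, 15, 47, 15, 15, 47]
t=28: [46, 46, 48, 46, 46, 48, 46, 46, 48]
t=29: [52, 52, 50, 52, 52, 50, 52, 52, 50]
t=30: [37, 37, 39, 37, 37, 39, 37, 37, 39]
t=31: [79, 79, 77, 79, 79, 77, 79, 79, 77]
t=32: [43, 43, 41, 43, 43, 41, 43, 43, 41]
t=33: [64, 64, 66, 64, 64, 66, 64, 64, 66]
t=34: [1, 1, 3, 1, 1, 3, 1, 1, 3]
t=35: [4, 4, 6, 4, 4, 6, 4, 4, 6]
t=36: [13, 13, 15, 13, 13, 15, 13, 13, 15]
t=37: [40, 40, 42, 40, 40, 42, 40, 40, 42]
t=38: [70, 70, 68, 70, 70, 68, 70, 70, 68]
t=39: [16, 16, 14, 16, 16, 14, 16, 16, 14]
t=40: [46, 46, 44, 46, 46, 44, 46, 46, 44]
t=41: [55, 55, 57, 55, 55, 57, 55, 55, 57]
t=42: [25, 25, 23, 25, 25, 23, 25, 25, 23]
t=43: [73, 73, 71, 73, 73, 71, 73, 73, 71]
t=44: [25, 25, 23, 25, 25, 23, 25, 25, 23]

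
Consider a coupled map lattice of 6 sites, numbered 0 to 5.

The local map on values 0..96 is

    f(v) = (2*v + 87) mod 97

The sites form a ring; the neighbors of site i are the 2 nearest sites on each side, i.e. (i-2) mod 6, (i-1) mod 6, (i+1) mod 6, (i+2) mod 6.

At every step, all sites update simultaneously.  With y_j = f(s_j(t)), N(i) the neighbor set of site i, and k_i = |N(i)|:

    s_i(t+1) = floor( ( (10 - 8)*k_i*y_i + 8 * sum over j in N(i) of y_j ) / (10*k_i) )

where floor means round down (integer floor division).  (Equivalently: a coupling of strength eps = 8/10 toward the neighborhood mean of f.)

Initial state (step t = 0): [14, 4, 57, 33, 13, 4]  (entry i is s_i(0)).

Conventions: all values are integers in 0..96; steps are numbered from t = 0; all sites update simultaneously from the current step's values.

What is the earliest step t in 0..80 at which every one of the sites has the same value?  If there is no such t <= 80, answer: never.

Simulating step by step:
t=0: [14, 4, 57, 33, 13, 4]  (not all equal)
t=1: [46, 54, 38, 53, 38, 56]  (not all equal)
t=2: [44, 50, 62, 46, 63, 50]  (not all equal)
t=3: [58, 71, 57, 59, 57, 71]  (not all equal)
t=4: [18, 19, 13, 19, 13, 19]  (not all equal)
t=5: [22, 25, 22, 23, 22, 25]  (not all equal)
t=6: [36, 36, 35, 36, 35, 36]  (not all equal)
t=7: [61, 61, 61, 61, 61, 61]  (all equal)

Answer: 7
Key observation: Synchronization is absorbing here: once all sites are equal they stay equal, and step 7 is the first all-equal step.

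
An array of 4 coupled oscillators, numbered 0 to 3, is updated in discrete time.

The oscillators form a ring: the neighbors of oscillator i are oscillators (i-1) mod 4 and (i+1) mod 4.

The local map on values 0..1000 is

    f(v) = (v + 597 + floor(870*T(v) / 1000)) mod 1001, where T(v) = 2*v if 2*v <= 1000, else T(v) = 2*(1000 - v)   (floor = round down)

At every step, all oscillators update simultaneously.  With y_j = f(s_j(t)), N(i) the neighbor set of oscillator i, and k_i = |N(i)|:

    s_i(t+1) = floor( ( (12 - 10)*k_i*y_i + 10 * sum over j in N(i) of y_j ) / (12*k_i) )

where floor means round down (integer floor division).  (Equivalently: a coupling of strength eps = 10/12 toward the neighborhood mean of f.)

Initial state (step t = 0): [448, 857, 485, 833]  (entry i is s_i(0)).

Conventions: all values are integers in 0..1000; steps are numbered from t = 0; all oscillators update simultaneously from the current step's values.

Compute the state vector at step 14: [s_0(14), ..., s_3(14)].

Answer: [766, 766, 766, 766]

Derivation:
t=0: [448, 857, 485, 833]
t=1: [728, 844, 745, 847]
t=2: [724, 777, 722, 776]
t=3: [767, 793, 767, 793]
t=4: [752, 764, 752, 764]
t=5: [771, 777, 771, 777]
t=6: [761, 764, 761, 764]
t=7: [770, 771, 770, 771]
t=8: [765, 765, 765, 765]
t=9: [769, 769, 769, 769]
t=10: [766, 766, 766, 766]
t=11: [769, 769, 769, 769]
t=12: [766, 766, 766, 766]
t=13: [769, 769, 769, 769]
t=14: [766, 766, 766, 766]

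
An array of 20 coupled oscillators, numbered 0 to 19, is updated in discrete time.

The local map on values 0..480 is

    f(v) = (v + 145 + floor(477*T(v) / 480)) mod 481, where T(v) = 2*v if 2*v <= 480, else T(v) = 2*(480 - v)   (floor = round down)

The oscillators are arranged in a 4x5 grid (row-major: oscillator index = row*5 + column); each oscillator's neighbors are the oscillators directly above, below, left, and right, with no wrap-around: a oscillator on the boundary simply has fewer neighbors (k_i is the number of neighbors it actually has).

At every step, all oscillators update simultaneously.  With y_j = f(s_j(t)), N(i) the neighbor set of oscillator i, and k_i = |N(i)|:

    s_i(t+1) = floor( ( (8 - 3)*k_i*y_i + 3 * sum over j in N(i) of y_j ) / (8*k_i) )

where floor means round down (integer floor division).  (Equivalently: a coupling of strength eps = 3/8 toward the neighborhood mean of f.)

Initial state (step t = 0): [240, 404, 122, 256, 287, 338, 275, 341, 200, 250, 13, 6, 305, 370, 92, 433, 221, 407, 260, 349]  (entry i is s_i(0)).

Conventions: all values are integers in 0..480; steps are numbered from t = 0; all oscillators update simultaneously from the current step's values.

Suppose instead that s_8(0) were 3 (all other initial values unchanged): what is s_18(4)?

Simulating step by step:
t=0: [240, 404, 122, 256, 287, 338, 275, 341, 3, 250, 13, 6, 305, 370, 92, 433, 221, 407, 260, 349]
t=1: [332, 231, 125, 292, 346, 291, 304, 254, 214, 345, 193, 210, 282, 274, 373, 213, 273, 260, 318, 316]
t=2: [309, 301, 154, 282, 286, 312, 323, 322, 313, 276, 265, 298, 339, 328, 271, 297, 336, 349, 316, 294]
t=3: [312, 291, 197, 307, 337, 314, 304, 282, 312, 339, 342, 316, 288, 300, 339, 322, 293, 279, 302, 327]
t=4: [312, 316, 280, 302, 290, 305, 318, 325, 310, 286, 289, 308, 330, 317, 289, 301, 323, 336, 319, 297]

Answer: s_18(4) = 319
Key observation: This trace re-runs the system from the modified initial state.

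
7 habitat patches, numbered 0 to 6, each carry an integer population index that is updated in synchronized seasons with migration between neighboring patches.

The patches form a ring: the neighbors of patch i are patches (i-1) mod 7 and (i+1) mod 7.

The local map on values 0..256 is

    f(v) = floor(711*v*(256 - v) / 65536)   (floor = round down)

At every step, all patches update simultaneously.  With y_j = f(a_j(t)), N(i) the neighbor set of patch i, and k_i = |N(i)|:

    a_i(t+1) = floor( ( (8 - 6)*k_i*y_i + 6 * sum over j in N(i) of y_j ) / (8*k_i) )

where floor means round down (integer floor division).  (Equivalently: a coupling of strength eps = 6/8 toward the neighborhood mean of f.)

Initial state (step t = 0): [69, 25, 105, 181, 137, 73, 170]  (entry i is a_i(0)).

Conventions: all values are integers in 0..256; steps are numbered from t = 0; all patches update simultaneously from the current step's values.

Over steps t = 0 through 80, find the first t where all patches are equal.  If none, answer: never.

Answer: 7
Key observation: Synchronization is absorbing here: once all patches are equal they stay equal, and step 7 is the first all-equal step.

Derivation:
t=0: [69, 25, 105, 181, 137, 73, 170]  (not all equal)
t=1: [117, 132, 121, 167, 153, 161, 145]  (not all equal)
t=2: [175, 176, 171, 170, 164, 170, 171]  (not all equal)
t=3: [154, 154, 155, 159, 159, 159, 155]  (not all equal)
t=4: [169, 169, 168, 167, 167, 167, 168]  (not all equal)
t=5: [159, 159, 160, 160, 161, 160, 160]  (not all equal)
t=6: [166, 166, 166, 165, 165, 165, 166]  (not all equal)
t=7: [162, 162, 162, 162, 162, 162, 162]  (all equal)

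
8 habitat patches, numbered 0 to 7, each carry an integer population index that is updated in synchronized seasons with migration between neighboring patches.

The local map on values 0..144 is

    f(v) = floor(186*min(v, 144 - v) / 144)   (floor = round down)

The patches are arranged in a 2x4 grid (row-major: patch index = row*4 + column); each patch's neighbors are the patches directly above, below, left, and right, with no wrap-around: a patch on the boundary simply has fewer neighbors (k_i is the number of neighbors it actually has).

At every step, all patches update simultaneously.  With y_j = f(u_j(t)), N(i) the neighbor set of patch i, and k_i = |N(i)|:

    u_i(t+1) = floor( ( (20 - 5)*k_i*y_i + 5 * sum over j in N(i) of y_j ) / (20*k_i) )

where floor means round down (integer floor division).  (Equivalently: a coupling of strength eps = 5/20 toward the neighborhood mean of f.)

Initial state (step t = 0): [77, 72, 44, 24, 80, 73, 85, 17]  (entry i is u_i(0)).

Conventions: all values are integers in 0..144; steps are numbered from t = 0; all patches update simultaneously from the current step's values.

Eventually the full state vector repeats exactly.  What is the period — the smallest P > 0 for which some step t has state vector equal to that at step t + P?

Answer: 4
Key observation: The state at step 33, [91, 91, 91, 91, 91, 91, 91, 91], reappears at step 37 — and no state repeats earlier — so the cycle the system enters has period 4.

Derivation:
t=0: [77, 72, 44, 24, 80, 73, 85, 17]
t=1: [86, 89, 58, 32, 83, 89, 71, 29]
t=2: [74, 71, 72, 44, 76, 73, 83, 44]
t=3: [89, 91, 88, 60, 87, 89, 78, 58]
t=4: [70, 68, 73, 76, 72, 72, 81, 75]
t=5: [90, 88, 89, 87, 92, 91, 83, 87]
t=6: [69, 71, 71, 72, 67, 69, 76, 73]
t=7: [88, 90, 90, 92, 86, 88, 87, 90]
t=8: [71, 69, 69, 67, 73, 72, 72, 69]
t=9: [90, 89, 89, 86, 91, 92, 92, 89]
t=10: [69, 70, 70, 73, 68, 67, 67, 70]
t=11: [88, 89, 89, 90, 87, 86, 86, 89]
t=12: [72, 71, 71, 69, 73, 73, 73, 71]
t=13: [92, 91, 90, 89, 91, 91, 91, 90]
t=14: [67, 68, 69, 70, 67, 68, 68, 69]
t=15: [86, 87, 88, 89, 86, 86, 87, 88]
t=16: [73, 73, 72, 71, 74, 73, 72, 72]
t=17: [90, 91, 92, 91, 90, 91, 92, 92]
t=18: [68, 68, 67, 67, 68, 68, 67, 67]
t=19: [87, 86, 86, 86, 87, 86, 86, 86]
t=20: [73, 73, 74, 74, 73, 73, 74, 74]
t=21: [91, 90, 90, 90, 91, 90, 90, 90]
t=22: [68, 68, 69, 69, 68, 68, 69, 69]
t=23: [87, 87, 88, 89, 87, 87, 88, 89]
t=24: [73, 72, 72, 71, 73, 72, 72, 71]
t=25: [91, 92, 92, 91, 91, 92, 92, 91]
t=26: [67, 67, 67, 67, 67, 67, 67, 67]
t=27: [86, 86, 86, 86, 86, 86, 86, 86]
t=28: [74, 74, 74, 74, 74, 74, 74, 74]
t=29: [90, 90, 90, 90, 90, 90, 90, 90]
t=30: [69, 69, 69, 69, 69, 69, 69, 69]
t=31: [89, 89, 89, 89, 89, 89, 89, 89]
t=32: [71, 71, 71, 71, 71, 71, 71, 71]
t=33: [91, 91, 91, 91, 91, 91, 91, 91]
t=34: [68, 68, 68, 68, 68, 68, 68, 68]
t=35: [87, 87, 87, 87, 87, 87, 87, 87]
t=36: [73, 73, 73, 73, 73, 73, 73, 73]
t=37: [91, 91, 91, 91, 91, 91, 91, 91]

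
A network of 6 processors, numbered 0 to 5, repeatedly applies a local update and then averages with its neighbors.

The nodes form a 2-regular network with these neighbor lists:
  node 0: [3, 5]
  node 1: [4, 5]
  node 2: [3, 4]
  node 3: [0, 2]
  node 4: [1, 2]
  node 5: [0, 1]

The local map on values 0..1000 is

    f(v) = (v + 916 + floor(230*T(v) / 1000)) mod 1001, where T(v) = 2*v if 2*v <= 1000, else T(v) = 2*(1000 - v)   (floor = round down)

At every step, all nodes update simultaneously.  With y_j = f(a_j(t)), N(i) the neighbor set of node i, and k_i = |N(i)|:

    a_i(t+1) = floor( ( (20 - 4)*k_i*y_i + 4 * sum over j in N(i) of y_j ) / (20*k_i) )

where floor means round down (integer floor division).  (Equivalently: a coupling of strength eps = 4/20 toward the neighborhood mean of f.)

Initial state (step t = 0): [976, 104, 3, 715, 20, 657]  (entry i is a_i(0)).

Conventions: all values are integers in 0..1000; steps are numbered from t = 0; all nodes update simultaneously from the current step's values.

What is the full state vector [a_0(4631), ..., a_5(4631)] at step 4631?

Answer: [814, 814, 814, 814, 814, 814]
Key observation: The state at step 13, [814, 814, 814, 814, 814, 814], reappears at step 14: the system is in a cycle of period 1 from step 13 on.  Therefore the state at step 4631 equals the state at step 13 + ((4631 - 13) mod 1) = 13, which is [814, 814, 814, 814, 814, 814].

Derivation:
t=0: [976, 104, 3, 715, 20, 657]
t=1: [870, 220, 906, 791, 854, 680]
t=2: [829, 346, 855, 812, 778, 701]
t=3: [814, 490, 829, 816, 761, 726]
t=4: [809, 659, 817, 815, 773, 758]
t=5: [808, 741, 813, 814, 788, 781]
t=6: [809, 779, 812, 813, 798, 795]
t=7: [810, 796, 812, 813, 804, 803]
t=8: [811, 804, 812, 813, 808, 808]
t=9: [812, 809, 812, 813, 811, 810]
t=10: [813, 811, 813, 813, 812, 812]
t=11: [813, 812, 813, 814, 813, 813]
t=12: [814, 813, 814, 814, 813, 813]
t=13: [814, 814, 814, 814, 814, 814]
t=14: [814, 814, 814, 814, 814, 814]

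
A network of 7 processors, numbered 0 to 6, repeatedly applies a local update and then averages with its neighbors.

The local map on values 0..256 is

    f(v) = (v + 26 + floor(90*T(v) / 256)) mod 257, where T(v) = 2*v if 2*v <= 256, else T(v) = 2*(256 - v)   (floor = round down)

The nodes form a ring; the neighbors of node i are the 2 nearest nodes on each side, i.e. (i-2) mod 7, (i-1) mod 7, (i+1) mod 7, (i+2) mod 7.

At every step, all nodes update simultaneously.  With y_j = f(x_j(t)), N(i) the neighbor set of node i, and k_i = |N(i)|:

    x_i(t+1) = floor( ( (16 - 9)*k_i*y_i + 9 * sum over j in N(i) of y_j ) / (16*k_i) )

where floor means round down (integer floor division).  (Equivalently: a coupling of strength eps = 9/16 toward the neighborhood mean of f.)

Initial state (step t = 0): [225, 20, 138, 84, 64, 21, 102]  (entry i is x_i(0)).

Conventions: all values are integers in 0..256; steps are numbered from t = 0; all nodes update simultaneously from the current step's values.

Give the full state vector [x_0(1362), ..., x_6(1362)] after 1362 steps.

Answer: [129, 129, 129, 129, 129, 129, 129]
Key observation: The state at step 24, [21, 21, 21, 21, 21, 21, 21], reappears at step 28: the system is in a cycle of period 4 from step 24 on.  Therefore the state at step 1362 equals the state at step 24 + ((1362 - 24) mod 4) = 26, which is [129, 129, 129, 129, 129, 129, 129].

Derivation:
t=0: [225, 20, 138, 84, 64, 21, 102]
t=1: [86, 114, 160, 144, 153, 99, 125]
t=2: [202, 224, 235, 237, 241, 212, 221]
t=3: [11, 14, 16, 17, 17, 13, 13]
t=4: [47, 49, 51, 52, 52, 49, 48]
t=5: [107, 109, 111, 112, 112, 109, 108]
t=6: [209, 211, 213, 214, 214, 211, 210]
t=7: [11, 11, 11, 11, 11, 11, 11]
t=8: [44, 44, 44, 44, 44, 44, 44]
t=9: [100, 100, 100, 100, 100, 100, 100]
t=10: [196, 196, 196, 196, 196, 196, 196]
t=11: [7, 7, 7, 7, 7, 7, 7]
t=12: [37, 37, 37, 37, 37, 37, 37]
t=13: [89, 89, 89, 89, 89, 89, 89]
t=14: [177, 177, 177, 177, 177, 177, 177]
t=15: [1, 1, 1, 1, 1, 1, 1]
t=16: [27, 27, 27, 27, 27, 27, 27]
t=17: [71, 71, 71, 71, 71, 71, 71]
t=18: [146, 146, 146, 146, 146, 146, 146]
t=19: [249, 249, 249, 249, 249, 249, 249]
t=20: [22, 22, 22, 22, 22, 22, 22]
t=21: [63, 63, 63, 63, 63, 63, 63]
t=22: [133, 133, 133, 133, 133, 133, 133]
t=23: [245, 245, 245, 245, 245, 245, 245]
t=24: [21, 21, 21, 21, 21, 21, 21]
t=25: [61, 61, 61, 61, 61, 61, 61]
t=26: [129, 129, 129, 129, 129, 129, 129]
t=27: [244, 244, 244, 244, 244, 244, 244]
t=28: [21, 21, 21, 21, 21, 21, 21]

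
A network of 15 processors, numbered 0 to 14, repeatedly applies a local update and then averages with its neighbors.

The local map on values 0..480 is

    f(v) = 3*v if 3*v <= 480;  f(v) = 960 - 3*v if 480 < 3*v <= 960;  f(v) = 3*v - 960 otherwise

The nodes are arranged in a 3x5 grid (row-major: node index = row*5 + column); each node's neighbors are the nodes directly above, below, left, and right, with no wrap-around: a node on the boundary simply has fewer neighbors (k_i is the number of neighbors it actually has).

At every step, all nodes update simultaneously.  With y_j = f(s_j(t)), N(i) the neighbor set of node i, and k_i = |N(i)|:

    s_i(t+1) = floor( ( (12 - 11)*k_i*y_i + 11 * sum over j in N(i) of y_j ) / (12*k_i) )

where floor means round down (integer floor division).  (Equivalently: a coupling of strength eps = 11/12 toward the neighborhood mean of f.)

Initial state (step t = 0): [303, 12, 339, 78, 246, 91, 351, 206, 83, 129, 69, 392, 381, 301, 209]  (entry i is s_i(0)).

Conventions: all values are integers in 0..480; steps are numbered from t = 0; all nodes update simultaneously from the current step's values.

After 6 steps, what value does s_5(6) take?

Answer: s_5(6) = 341

Derivation:
t=0: [303, 12, 339, 78, 246, 91, 351, 206, 83, 129, 69, 392, 381, 301, 209]
t=1: [145, 64, 191, 180, 303, 130, 206, 161, 254, 277, 241, 165, 203, 238, 231]
t=2: [303, 371, 365, 229, 255, 342, 377, 332, 308, 168, 411, 322, 392, 269, 194]
t=3: [104, 121, 152, 134, 350, 156, 74, 130, 213, 224, 55, 202, 77, 205, 310]
t=4: [406, 332, 390, 298, 323, 252, 379, 314, 353, 158, 390, 218, 352, 206, 292]
t=5: [131, 200, 54, 102, 248, 214, 144, 134, 214, 98, 251, 173, 211, 113, 381]
t=6: [343, 331, 339, 238, 293, 341, 384, 317, 333, 243, 365, 331, 388, 281, 305]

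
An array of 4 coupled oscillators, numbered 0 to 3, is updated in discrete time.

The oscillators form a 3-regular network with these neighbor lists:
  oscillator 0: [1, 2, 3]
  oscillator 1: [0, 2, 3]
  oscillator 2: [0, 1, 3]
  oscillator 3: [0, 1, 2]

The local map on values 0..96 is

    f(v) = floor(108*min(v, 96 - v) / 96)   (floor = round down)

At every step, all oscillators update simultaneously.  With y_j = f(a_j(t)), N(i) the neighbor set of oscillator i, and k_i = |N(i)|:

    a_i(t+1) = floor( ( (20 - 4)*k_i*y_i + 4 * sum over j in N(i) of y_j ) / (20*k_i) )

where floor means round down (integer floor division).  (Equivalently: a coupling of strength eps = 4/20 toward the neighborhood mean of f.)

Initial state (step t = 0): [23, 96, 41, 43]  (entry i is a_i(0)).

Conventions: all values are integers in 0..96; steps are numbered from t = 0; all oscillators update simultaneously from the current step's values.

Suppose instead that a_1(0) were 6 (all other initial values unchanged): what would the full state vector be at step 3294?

Simulating step by step:
t=0: [23, 6, 41, 43]
t=1: [26, 12, 42, 43]
t=2: [30, 18, 43, 44]
t=3: [34, 24, 45, 45]
t=4: [38, 30, 47, 47]
t=5: [42, 36, 50, 50]
t=6: [47, 41, 50, 50]
t=7: [51, 47, 50, 50]
t=8: [50, 51, 51, 51]
t=9: [50, 50, 50, 50]
t=10: [51, 51, 51, 51]
t=11: [50, 50, 50, 50]

Answer: [51, 51, 51, 51]
Key observation: The state at step 9, [50, 50, 50, 50], reappears at step 11: the system is in a cycle of period 2 from step 9 on.  Therefore the state at step 3294 equals the state at step 9 + ((3294 - 9) mod 2) = 10, which is [51, 51, 51, 51].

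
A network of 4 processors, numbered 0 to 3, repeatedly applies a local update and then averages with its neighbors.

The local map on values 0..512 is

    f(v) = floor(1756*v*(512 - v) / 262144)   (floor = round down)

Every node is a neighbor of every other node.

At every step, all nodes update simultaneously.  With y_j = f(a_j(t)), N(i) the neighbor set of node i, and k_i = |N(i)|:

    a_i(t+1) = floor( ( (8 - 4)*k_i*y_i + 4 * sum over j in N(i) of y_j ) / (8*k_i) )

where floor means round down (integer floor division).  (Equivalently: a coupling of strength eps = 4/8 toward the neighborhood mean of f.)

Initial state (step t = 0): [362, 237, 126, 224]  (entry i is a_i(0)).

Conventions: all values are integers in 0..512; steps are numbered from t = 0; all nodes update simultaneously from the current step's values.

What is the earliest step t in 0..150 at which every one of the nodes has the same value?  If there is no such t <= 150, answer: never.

Simulating step by step:
t=0: [362, 237, 126, 224]  (not all equal)
t=1: [380, 404, 367, 403]  (not all equal)
t=2: [325, 310, 331, 311]  (not all equal)
t=3: [409, 413, 407, 413]  (not all equal)
t=4: [279, 276, 281, 276]  (not all equal)
t=5: [435, 435, 434, 435]  (not all equal)
t=6: [224, 224, 225, 224]  (not all equal)
t=7: [432, 432, 432, 432]  (all equal)

Answer: 7
Key observation: Synchronization is absorbing here: once all nodes are equal they stay equal, and step 7 is the first all-equal step.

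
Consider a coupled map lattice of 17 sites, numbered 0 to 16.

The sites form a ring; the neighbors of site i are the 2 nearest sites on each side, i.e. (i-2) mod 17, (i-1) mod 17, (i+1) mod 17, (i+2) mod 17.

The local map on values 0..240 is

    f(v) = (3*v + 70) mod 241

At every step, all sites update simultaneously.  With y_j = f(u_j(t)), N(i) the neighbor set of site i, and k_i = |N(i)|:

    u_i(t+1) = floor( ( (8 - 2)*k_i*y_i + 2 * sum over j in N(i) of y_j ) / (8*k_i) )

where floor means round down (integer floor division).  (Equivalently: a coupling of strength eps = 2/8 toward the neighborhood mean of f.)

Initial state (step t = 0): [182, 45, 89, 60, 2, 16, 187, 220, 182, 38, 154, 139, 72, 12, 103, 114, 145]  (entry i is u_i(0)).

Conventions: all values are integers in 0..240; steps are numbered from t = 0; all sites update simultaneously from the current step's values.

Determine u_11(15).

Simulating step by step:
t=0: [182, 45, 89, 60, 2, 16, 187, 220, 182, 38, 154, 139, 72, 12, 103, 114, 145]
t=1: [131, 170, 98, 37, 80, 103, 132, 41, 124, 150, 60, 27, 52, 101, 125, 153, 57]
t=2: [183, 106, 127, 162, 93, 145, 206, 182, 179, 63, 45, 138, 200, 138, 178, 70, 35]
t=3: [138, 147, 186, 86, 113, 49, 178, 123, 128, 42, 174, 27, 161, 23, 116, 56, 159]
t=4: [31, 40, 127, 100, 161, 198, 141, 195, 198, 189, 121, 145, 89, 144, 164, 202, 76]
t=5: [162, 177, 192, 137, 86, 160, 46, 162, 169, 151, 172, 46, 91, 39, 82, 165, 81]
t=6: [82, 123, 155, 207, 107, 89, 176, 81, 97, 60, 105, 183, 112, 169, 84, 87, 75]
t=7: [80, 172, 79, 187, 142, 106, 114, 75, 111, 36, 134, 128, 152, 100, 86, 86, 68]
t=8: [69, 97, 70, 132, 43, 134, 151, 81, 161, 174, 210, 196, 74, 123, 83, 85, 46]
t=9: [55, 121, 65, 205, 182, 206, 66, 82, 80, 116, 189, 168, 80, 172, 92, 95, 175]
t=10: [203, 179, 65, 187, 129, 181, 50, 86, 78, 157, 141, 100, 80, 101, 103, 120, 125]
t=11: [181, 129, 60, 142, 194, 140, 196, 94, 70, 62, 28, 113, 77, 131, 140, 183, 193]
t=12: [131, 182, 39, 35, 140, 35, 152, 98, 57, 40, 133, 154, 79, 189, 42, 135, 156]
t=13: [204, 140, 173, 162, 42, 153, 52, 117, 36, 167, 190, 77, 88, 150, 178, 214, 91]
t=14: [177, 36, 110, 77, 175, 77, 207, 168, 174, 102, 144, 68, 93, 60, 120, 201, 111]
t=15: [132, 164, 148, 76, 115, 74, 180, 101, 111, 117, 39, 41, 96, 39, 171, 173, 163]

Answer: u_11(15) = 41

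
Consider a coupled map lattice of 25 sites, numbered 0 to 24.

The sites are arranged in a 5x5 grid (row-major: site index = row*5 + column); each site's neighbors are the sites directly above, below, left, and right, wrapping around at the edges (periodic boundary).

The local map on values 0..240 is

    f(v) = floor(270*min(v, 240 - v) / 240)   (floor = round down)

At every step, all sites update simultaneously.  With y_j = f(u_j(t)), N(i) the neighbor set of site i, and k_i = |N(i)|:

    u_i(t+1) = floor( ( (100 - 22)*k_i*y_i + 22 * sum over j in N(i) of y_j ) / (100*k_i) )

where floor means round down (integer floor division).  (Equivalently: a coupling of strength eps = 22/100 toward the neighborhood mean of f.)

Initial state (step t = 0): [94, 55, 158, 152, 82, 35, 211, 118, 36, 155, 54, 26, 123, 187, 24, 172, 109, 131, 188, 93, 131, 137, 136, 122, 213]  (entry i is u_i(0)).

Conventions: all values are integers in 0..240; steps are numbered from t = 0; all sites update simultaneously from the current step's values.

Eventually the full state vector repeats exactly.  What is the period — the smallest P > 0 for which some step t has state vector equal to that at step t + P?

Answer: 2
Key observation: The state at step 14, [124, 127, 129, 125, 123, 130, 130, 128, 122, 123, 130, 131, 129, 128, 128, 128, 128, 129, 131, 130, 124, 124, 128, 128, 126], reappears at step 16 — and no state repeats earlier — so the cycle the system enters has period 2.

Derivation:
t=0: [94, 55, 158, 152, 82, 35, 211, 118, 36, 155, 54, 26, 123, 187, 24, 172, 109, 131, 188, 93, 131, 137, 136, 122, 213]
t=1: [99, 66, 94, 96, 89, 46, 39, 119, 52, 84, 56, 41, 120, 60, 38, 81, 113, 118, 68, 91, 113, 112, 116, 119, 48]
t=2: [105, 78, 106, 106, 98, 56, 50, 122, 67, 87, 61, 56, 126, 69, 50, 94, 120, 128, 83, 94, 120, 123, 128, 123, 67]
t=3: [113, 91, 118, 116, 108, 67, 62, 123, 81, 92, 68, 70, 121, 79, 62, 106, 128, 124, 96, 99, 128, 128, 126, 124, 84]
t=4: [122, 104, 129, 127, 119, 79, 75, 125, 95, 99, 78, 83, 127, 90, 74, 116, 123, 128, 109, 108, 123, 124, 128, 126, 100]
t=5: [128, 117, 124, 126, 130, 91, 89, 124, 108, 109, 89, 96, 123, 102, 87, 127, 128, 126, 121, 118, 129, 129, 126, 126, 115]
t=6: [124, 128, 129, 127, 123, 104, 103, 127, 121, 119, 101, 109, 128, 115, 101, 125, 125, 128, 131, 129, 124, 124, 127, 128, 128]
t=7: [129, 125, 124, 127, 130, 118, 116, 126, 132, 130, 114, 121, 126, 127, 115, 127, 128, 126, 122, 123, 129, 129, 126, 125, 126]
t=8: [124, 128, 129, 126, 123, 130, 130, 127, 122, 123, 128, 131, 128, 127, 128, 127, 126, 128, 131, 130, 124, 124, 127, 128, 127]
t=9: [129, 126, 124, 128, 130, 123, 123, 126, 131, 130, 125, 122, 125, 126, 126, 126, 127, 125, 122, 123, 129, 129, 126, 126, 127]
t=10: [124, 127, 129, 125, 123, 130, 130, 128, 122, 123, 129, 131, 129, 127, 127, 127, 127, 129, 131, 130, 124, 124, 127, 128, 126]
t=11: [129, 126, 124, 128, 130, 123, 123, 125, 131, 130, 124, 122, 124, 126, 126, 126, 126, 124, 122, 123, 129, 129, 126, 126, 127]
t=12: [124, 127, 129, 125, 123, 130, 130, 128, 122, 123, 129, 131, 129, 128, 128, 128, 128, 129, 131, 130, 124, 124, 128, 128, 126]
t=13: [129, 126, 124, 128, 130, 123, 123, 125, 131, 130, 124, 122, 124, 126, 126, 125, 125, 124, 122, 123, 129, 129, 126, 126, 127]
t=14: [124, 127, 129, 125, 123, 130, 130, 128, 122, 123, 130, 131, 129, 128, 128, 128, 128, 129, 131, 130, 124, 124, 128, 128, 126]
t=15: [129, 126, 124, 128, 130, 123, 123, 125, 131, 130, 123, 122, 124, 126, 125, 125, 125, 124, 122, 123, 129, 129, 126, 126, 127]
t=16: [124, 127, 129, 125, 123, 130, 130, 128, 122, 123, 130, 131, 129, 128, 128, 128, 128, 129, 131, 130, 124, 124, 128, 128, 126]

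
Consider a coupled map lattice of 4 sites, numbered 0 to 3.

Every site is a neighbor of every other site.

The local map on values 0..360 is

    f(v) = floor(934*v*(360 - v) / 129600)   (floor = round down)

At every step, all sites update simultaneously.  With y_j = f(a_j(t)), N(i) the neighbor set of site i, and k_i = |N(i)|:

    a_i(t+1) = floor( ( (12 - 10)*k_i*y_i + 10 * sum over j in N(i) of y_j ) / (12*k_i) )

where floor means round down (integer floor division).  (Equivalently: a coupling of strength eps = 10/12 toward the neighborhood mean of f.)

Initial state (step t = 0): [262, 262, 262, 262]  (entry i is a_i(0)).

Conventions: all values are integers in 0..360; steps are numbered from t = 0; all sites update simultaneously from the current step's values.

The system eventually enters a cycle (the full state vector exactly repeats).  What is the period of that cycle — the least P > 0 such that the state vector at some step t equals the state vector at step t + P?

Answer: 1
Key observation: The state at step 8, [221, 221, 221, 221], reappears at step 9 — and no state repeats earlier — so the cycle the system enters has period 1.

Derivation:
t=0: [262, 262, 262, 262]
t=1: [185, 185, 185, 185]
t=2: [233, 233, 233, 233]
t=3: [213, 213, 213, 213]
t=4: [225, 225, 225, 225]
t=5: [218, 218, 218, 218]
t=6: [223, 223, 223, 223]
t=7: [220, 220, 220, 220]
t=8: [221, 221, 221, 221]
t=9: [221, 221, 221, 221]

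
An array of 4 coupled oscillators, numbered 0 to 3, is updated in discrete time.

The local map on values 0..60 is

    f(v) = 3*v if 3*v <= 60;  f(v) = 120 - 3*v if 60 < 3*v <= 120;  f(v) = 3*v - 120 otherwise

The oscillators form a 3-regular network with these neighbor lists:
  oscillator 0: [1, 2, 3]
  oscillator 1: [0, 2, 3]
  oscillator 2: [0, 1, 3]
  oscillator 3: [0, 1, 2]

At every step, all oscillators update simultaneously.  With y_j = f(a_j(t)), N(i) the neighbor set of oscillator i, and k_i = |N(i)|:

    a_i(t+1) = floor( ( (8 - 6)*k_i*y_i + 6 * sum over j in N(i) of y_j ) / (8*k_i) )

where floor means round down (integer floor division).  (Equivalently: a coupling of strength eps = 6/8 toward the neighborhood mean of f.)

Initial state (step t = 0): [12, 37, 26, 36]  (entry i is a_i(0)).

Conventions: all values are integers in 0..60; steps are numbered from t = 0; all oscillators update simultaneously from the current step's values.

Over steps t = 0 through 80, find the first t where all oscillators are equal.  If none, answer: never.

Simulating step by step:
t=0: [12, 37, 26, 36]  (not all equal)
t=1: [24, 24, 24, 24]  (all equal)

Answer: 1
Key observation: Synchronization is absorbing here: once all oscillators are equal they stay equal, and step 1 is the first all-equal step.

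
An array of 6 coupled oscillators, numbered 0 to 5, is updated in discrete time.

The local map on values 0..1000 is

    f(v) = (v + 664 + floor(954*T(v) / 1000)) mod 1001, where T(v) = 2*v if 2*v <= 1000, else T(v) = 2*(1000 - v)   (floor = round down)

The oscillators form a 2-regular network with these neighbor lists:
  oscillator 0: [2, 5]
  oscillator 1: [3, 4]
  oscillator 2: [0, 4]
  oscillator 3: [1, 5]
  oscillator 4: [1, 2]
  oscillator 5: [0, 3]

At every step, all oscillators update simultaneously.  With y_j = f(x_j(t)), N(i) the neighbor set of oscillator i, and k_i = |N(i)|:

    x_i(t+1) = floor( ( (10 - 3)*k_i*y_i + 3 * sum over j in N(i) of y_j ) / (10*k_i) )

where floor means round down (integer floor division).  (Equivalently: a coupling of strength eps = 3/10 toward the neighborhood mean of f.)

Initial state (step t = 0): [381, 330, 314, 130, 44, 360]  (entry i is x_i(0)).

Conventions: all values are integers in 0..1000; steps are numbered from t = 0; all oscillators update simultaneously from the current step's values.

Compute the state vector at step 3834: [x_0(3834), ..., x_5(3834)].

Simulating step by step:
t=0: [381, 330, 314, 130, 44, 360]
t=1: [731, 560, 637, 228, 733, 617]
t=2: [785, 227, 966, 238, 791, 191]
t=3: [737, 407, 741, 329, 748, 334]
t=4: [860, 818, 897, 655, 885, 671]
t=5: [810, 841, 762, 951, 774, 937]
t=6: [824, 801, 870, 723, 860, 735]
t=7: [828, 845, 788, 901, 796, 892]
t=8: [815, 802, 848, 761, 842, 768]
t=9: [832, 842, 806, 873, 810, 867]
t=10: [813, 806, 834, 782, 831, 787]
t=11: [832, 838, 816, 856, 819, 853]
t=12: [814, 810, 827, 796, 824, 798]
t=13: [831, 835, 821, 845, 823, 844]
t=14: [815, 812, 823, 804, 821, 805]
t=15: [830, 832, 824, 838, 825, 838]
t=16: [816, 815, 821, 810, 820, 811]
t=17: [829, 830, 825, 834, 826, 833]
t=18: [817, 816, 820, 813, 819, 814]
t=19: [828, 829, 826, 831, 827, 830]
t=20: [818, 818, 819, 816, 819, 817]
t=21: [828, 828, 827, 829, 827, 829]
t=22: [819, 819, 819, 818, 819, 818]
t=23: [827, 827, 827, 827, 827, 827]
t=24: [820, 820, 820, 820, 820, 820]
t=25: [826, 826, 826, 826, 826, 826]
t=26: [820, 820, 820, 820, 820, 820]

Answer: [820, 820, 820, 820, 820, 820]
Key observation: The state at step 24, [820, 820, 820, 820, 820, 820], reappears at step 26: the system is in a cycle of period 2 from step 24 on.  Therefore the state at step 3834 equals the state at step 24 + ((3834 - 24) mod 2) = 24, which is [820, 820, 820, 820, 820, 820].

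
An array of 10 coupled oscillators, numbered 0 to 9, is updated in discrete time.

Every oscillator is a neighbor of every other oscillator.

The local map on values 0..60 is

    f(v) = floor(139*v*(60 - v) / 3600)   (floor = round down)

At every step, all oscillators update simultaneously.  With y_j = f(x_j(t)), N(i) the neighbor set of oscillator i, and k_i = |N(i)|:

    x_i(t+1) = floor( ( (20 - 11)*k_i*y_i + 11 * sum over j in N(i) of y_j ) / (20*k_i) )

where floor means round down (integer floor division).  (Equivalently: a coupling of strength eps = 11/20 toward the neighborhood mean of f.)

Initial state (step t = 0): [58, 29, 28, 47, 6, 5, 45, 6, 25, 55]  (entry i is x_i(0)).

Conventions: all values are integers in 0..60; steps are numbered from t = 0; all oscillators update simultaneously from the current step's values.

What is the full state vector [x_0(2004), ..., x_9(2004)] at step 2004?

Answer: [34, 34, 34, 34, 34, 34, 34, 34, 34, 34]
Key observation: The state at step 3, [34, 34, 34, 34, 34, 34, 34, 34, 34, 34], reappears at step 4: the system is in a cycle of period 1 from step 3 on.  Therefore the state at step 2004 equals the state at step 3 + ((2004 - 3) mod 1) = 3, which is [34, 34, 34, 34, 34, 34, 34, 34, 34, 34].

Derivation:
t=0: [58, 29, 28, 47, 6, 5, 45, 6, 25, 55]
t=1: [13, 25, 25, 21, 16, 15, 22, 16, 24, 15]
t=2: [26, 30, 30, 29, 28, 27, 30, 28, 30, 27]
t=3: [34, 34, 34, 34, 34, 34, 34, 34, 34, 34]
t=4: [34, 34, 34, 34, 34, 34, 34, 34, 34, 34]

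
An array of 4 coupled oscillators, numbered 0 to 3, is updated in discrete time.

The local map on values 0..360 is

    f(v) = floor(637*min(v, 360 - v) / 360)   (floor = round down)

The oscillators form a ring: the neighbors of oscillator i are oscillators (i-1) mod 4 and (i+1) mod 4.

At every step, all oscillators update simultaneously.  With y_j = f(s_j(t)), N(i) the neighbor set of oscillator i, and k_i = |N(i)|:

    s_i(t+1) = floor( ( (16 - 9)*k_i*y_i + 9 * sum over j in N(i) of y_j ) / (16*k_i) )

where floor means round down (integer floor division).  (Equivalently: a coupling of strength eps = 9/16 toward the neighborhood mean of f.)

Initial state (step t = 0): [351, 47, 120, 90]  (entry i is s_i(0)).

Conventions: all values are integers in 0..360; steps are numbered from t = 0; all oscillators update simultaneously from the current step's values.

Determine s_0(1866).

Answer: s_0(1866) = 230
Key observation: The state at step 35, [230, 230, 230, 230], reappears at step 36: the system is in a cycle of period 1 from step 35 on.  Therefore the state at step 1866 equals the state at step 35 + ((1866 - 35) mod 1) = 35, which is [230, 230, 230, 230].

Derivation:
t=0: [351, 47, 120, 90]
t=1: [74, 100, 160, 133]
t=2: [172, 193, 239, 218]
t=3: [286, 274, 247, 255]
t=4: [151, 159, 181, 173]
t=5: [281, 286, 303, 297]
t=6: [128, 124, 111, 115]
t=7: [217, 214, 204, 207]
t=8: [259, 261, 269, 266]
t=9: [173, 171, 166, 167]
t=10: [301, 300, 296, 297]
t=11: [106, 107, 110, 109]
t=12: [188, 189, 192, 191]
t=13: [302, 301, 298, 299]
t=14: [103, 104, 107, 106]
t=15: [183, 184, 187, 186]
t=16: [310, 310, 307, 308]
t=17: [89, 89, 91, 91]
t=18: [158, 158, 159, 159]
t=19: [279, 279, 280, 280]
t=20: [142, 142, 141, 141]
t=21: [250, 250, 249, 249]
t=22: [194, 194, 195, 195]
t=23: [292, 292, 291, 291]
t=24: [120, 120, 121, 121]
t=25: [212, 212, 213, 213]
t=26: [260, 260, 260, 260]
t=27: [176, 176, 176, 176]
t=28: [311, 311, 311, 311]
t=29: [86, 86, 86, 86]
t=30: [152, 152, 152, 152]
t=31: [268, 268, 268, 268]
t=32: [162, 162, 162, 162]
t=33: [286, 286, 286, 286]
t=34: [130, 130, 130, 130]
t=35: [230, 230, 230, 230]
t=36: [230, 230, 230, 230]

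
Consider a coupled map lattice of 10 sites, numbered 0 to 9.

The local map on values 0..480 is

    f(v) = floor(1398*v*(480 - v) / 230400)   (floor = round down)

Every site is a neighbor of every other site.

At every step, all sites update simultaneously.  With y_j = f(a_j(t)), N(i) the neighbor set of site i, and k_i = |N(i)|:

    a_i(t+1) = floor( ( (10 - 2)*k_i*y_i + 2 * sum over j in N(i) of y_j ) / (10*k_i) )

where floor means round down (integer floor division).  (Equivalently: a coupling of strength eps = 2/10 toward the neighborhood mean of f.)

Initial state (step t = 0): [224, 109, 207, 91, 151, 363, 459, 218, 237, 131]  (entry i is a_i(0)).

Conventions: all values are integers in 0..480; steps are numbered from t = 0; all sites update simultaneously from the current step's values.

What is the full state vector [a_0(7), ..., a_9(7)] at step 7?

Answer: [316, 309, 315, 309, 310, 309, 320, 316, 316, 309]

Derivation:
t=0: [224, 109, 207, 91, 151, 363, 459, 218, 237, 131]
t=1: [330, 251, 326, 227, 294, 260, 105, 329, 332, 276]
t=2: [303, 340, 306, 340, 327, 340, 255, 304, 301, 335]
t=3: [321, 293, 320, 293, 304, 293, 339, 321, 322, 297]
t=4: [310, 328, 311, 328, 322, 328, 296, 310, 310, 326]
t=5: [317, 304, 316, 304, 308, 304, 326, 317, 317, 305]
t=6: [313, 322, 314, 322, 320, 322, 306, 313, 313, 321]
t=7: [316, 309, 315, 309, 310, 309, 320, 316, 316, 309]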